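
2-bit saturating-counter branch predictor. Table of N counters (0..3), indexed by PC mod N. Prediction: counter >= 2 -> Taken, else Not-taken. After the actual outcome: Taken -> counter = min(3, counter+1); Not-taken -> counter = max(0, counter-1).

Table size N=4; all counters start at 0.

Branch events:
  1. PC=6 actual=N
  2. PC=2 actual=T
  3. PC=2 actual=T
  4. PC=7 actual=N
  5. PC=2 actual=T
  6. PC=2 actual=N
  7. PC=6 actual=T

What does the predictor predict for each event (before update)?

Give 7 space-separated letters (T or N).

Ev 1: PC=6 idx=2 pred=N actual=N -> ctr[2]=0
Ev 2: PC=2 idx=2 pred=N actual=T -> ctr[2]=1
Ev 3: PC=2 idx=2 pred=N actual=T -> ctr[2]=2
Ev 4: PC=7 idx=3 pred=N actual=N -> ctr[3]=0
Ev 5: PC=2 idx=2 pred=T actual=T -> ctr[2]=3
Ev 6: PC=2 idx=2 pred=T actual=N -> ctr[2]=2
Ev 7: PC=6 idx=2 pred=T actual=T -> ctr[2]=3

Answer: N N N N T T T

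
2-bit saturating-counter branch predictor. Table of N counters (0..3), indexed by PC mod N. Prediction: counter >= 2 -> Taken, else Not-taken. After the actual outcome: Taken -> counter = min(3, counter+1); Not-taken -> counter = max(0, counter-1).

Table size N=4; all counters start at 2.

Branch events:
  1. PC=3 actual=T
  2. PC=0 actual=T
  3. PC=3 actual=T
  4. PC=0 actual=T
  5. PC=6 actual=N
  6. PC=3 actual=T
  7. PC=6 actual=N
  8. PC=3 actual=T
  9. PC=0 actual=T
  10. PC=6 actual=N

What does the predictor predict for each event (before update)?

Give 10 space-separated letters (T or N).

Ev 1: PC=3 idx=3 pred=T actual=T -> ctr[3]=3
Ev 2: PC=0 idx=0 pred=T actual=T -> ctr[0]=3
Ev 3: PC=3 idx=3 pred=T actual=T -> ctr[3]=3
Ev 4: PC=0 idx=0 pred=T actual=T -> ctr[0]=3
Ev 5: PC=6 idx=2 pred=T actual=N -> ctr[2]=1
Ev 6: PC=3 idx=3 pred=T actual=T -> ctr[3]=3
Ev 7: PC=6 idx=2 pred=N actual=N -> ctr[2]=0
Ev 8: PC=3 idx=3 pred=T actual=T -> ctr[3]=3
Ev 9: PC=0 idx=0 pred=T actual=T -> ctr[0]=3
Ev 10: PC=6 idx=2 pred=N actual=N -> ctr[2]=0

Answer: T T T T T T N T T N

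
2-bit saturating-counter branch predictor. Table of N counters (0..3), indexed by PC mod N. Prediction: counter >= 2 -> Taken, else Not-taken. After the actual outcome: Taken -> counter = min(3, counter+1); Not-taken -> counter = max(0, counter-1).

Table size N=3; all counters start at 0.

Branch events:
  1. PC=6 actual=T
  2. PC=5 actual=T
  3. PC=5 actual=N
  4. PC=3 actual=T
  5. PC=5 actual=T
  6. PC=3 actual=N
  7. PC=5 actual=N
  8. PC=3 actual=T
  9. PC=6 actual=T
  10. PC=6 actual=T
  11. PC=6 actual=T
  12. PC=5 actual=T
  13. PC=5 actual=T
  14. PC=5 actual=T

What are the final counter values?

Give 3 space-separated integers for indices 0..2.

Ev 1: PC=6 idx=0 pred=N actual=T -> ctr[0]=1
Ev 2: PC=5 idx=2 pred=N actual=T -> ctr[2]=1
Ev 3: PC=5 idx=2 pred=N actual=N -> ctr[2]=0
Ev 4: PC=3 idx=0 pred=N actual=T -> ctr[0]=2
Ev 5: PC=5 idx=2 pred=N actual=T -> ctr[2]=1
Ev 6: PC=3 idx=0 pred=T actual=N -> ctr[0]=1
Ev 7: PC=5 idx=2 pred=N actual=N -> ctr[2]=0
Ev 8: PC=3 idx=0 pred=N actual=T -> ctr[0]=2
Ev 9: PC=6 idx=0 pred=T actual=T -> ctr[0]=3
Ev 10: PC=6 idx=0 pred=T actual=T -> ctr[0]=3
Ev 11: PC=6 idx=0 pred=T actual=T -> ctr[0]=3
Ev 12: PC=5 idx=2 pred=N actual=T -> ctr[2]=1
Ev 13: PC=5 idx=2 pred=N actual=T -> ctr[2]=2
Ev 14: PC=5 idx=2 pred=T actual=T -> ctr[2]=3

Answer: 3 0 3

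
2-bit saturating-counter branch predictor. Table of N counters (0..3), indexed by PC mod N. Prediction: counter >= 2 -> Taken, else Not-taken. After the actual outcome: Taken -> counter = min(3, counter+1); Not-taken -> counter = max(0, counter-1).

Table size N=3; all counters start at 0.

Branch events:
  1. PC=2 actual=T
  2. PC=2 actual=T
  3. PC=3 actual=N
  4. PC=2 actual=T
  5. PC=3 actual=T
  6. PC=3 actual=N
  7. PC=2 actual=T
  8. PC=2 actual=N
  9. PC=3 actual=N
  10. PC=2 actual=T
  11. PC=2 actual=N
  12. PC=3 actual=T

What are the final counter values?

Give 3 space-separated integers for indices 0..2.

Ev 1: PC=2 idx=2 pred=N actual=T -> ctr[2]=1
Ev 2: PC=2 idx=2 pred=N actual=T -> ctr[2]=2
Ev 3: PC=3 idx=0 pred=N actual=N -> ctr[0]=0
Ev 4: PC=2 idx=2 pred=T actual=T -> ctr[2]=3
Ev 5: PC=3 idx=0 pred=N actual=T -> ctr[0]=1
Ev 6: PC=3 idx=0 pred=N actual=N -> ctr[0]=0
Ev 7: PC=2 idx=2 pred=T actual=T -> ctr[2]=3
Ev 8: PC=2 idx=2 pred=T actual=N -> ctr[2]=2
Ev 9: PC=3 idx=0 pred=N actual=N -> ctr[0]=0
Ev 10: PC=2 idx=2 pred=T actual=T -> ctr[2]=3
Ev 11: PC=2 idx=2 pred=T actual=N -> ctr[2]=2
Ev 12: PC=3 idx=0 pred=N actual=T -> ctr[0]=1

Answer: 1 0 2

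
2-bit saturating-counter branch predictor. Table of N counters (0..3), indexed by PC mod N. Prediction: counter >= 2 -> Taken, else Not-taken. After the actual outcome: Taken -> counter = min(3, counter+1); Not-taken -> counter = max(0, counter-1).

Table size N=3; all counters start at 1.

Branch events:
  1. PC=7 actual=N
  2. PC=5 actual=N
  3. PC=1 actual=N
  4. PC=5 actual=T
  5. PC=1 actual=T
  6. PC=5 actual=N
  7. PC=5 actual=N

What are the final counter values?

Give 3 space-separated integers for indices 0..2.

Answer: 1 1 0

Derivation:
Ev 1: PC=7 idx=1 pred=N actual=N -> ctr[1]=0
Ev 2: PC=5 idx=2 pred=N actual=N -> ctr[2]=0
Ev 3: PC=1 idx=1 pred=N actual=N -> ctr[1]=0
Ev 4: PC=5 idx=2 pred=N actual=T -> ctr[2]=1
Ev 5: PC=1 idx=1 pred=N actual=T -> ctr[1]=1
Ev 6: PC=5 idx=2 pred=N actual=N -> ctr[2]=0
Ev 7: PC=5 idx=2 pred=N actual=N -> ctr[2]=0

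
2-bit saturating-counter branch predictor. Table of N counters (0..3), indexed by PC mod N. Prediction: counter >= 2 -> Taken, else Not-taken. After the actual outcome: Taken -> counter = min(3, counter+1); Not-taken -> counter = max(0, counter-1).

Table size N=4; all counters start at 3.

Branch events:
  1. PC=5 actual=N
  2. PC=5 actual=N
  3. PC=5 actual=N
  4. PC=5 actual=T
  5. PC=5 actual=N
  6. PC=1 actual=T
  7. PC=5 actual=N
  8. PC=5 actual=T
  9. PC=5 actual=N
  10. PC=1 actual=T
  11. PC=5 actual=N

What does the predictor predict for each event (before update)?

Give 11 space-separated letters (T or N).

Ev 1: PC=5 idx=1 pred=T actual=N -> ctr[1]=2
Ev 2: PC=5 idx=1 pred=T actual=N -> ctr[1]=1
Ev 3: PC=5 idx=1 pred=N actual=N -> ctr[1]=0
Ev 4: PC=5 idx=1 pred=N actual=T -> ctr[1]=1
Ev 5: PC=5 idx=1 pred=N actual=N -> ctr[1]=0
Ev 6: PC=1 idx=1 pred=N actual=T -> ctr[1]=1
Ev 7: PC=5 idx=1 pred=N actual=N -> ctr[1]=0
Ev 8: PC=5 idx=1 pred=N actual=T -> ctr[1]=1
Ev 9: PC=5 idx=1 pred=N actual=N -> ctr[1]=0
Ev 10: PC=1 idx=1 pred=N actual=T -> ctr[1]=1
Ev 11: PC=5 idx=1 pred=N actual=N -> ctr[1]=0

Answer: T T N N N N N N N N N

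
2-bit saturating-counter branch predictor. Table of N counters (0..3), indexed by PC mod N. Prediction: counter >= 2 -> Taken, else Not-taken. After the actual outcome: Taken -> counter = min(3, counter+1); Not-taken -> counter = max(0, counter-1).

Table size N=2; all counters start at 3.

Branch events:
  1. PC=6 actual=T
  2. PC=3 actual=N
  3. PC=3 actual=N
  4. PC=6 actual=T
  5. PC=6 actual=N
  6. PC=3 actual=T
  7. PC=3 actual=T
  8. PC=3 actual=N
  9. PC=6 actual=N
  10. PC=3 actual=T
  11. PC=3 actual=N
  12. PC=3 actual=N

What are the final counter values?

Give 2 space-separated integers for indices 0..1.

Ev 1: PC=6 idx=0 pred=T actual=T -> ctr[0]=3
Ev 2: PC=3 idx=1 pred=T actual=N -> ctr[1]=2
Ev 3: PC=3 idx=1 pred=T actual=N -> ctr[1]=1
Ev 4: PC=6 idx=0 pred=T actual=T -> ctr[0]=3
Ev 5: PC=6 idx=0 pred=T actual=N -> ctr[0]=2
Ev 6: PC=3 idx=1 pred=N actual=T -> ctr[1]=2
Ev 7: PC=3 idx=1 pred=T actual=T -> ctr[1]=3
Ev 8: PC=3 idx=1 pred=T actual=N -> ctr[1]=2
Ev 9: PC=6 idx=0 pred=T actual=N -> ctr[0]=1
Ev 10: PC=3 idx=1 pred=T actual=T -> ctr[1]=3
Ev 11: PC=3 idx=1 pred=T actual=N -> ctr[1]=2
Ev 12: PC=3 idx=1 pred=T actual=N -> ctr[1]=1

Answer: 1 1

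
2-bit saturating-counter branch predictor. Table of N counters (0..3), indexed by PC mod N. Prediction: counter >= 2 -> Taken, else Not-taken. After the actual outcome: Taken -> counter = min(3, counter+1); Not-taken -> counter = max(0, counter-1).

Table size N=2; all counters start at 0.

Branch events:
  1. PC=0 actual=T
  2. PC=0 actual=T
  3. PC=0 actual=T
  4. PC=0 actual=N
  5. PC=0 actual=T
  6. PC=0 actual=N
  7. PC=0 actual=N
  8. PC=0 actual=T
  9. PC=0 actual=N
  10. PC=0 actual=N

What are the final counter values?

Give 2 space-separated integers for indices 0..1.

Answer: 0 0

Derivation:
Ev 1: PC=0 idx=0 pred=N actual=T -> ctr[0]=1
Ev 2: PC=0 idx=0 pred=N actual=T -> ctr[0]=2
Ev 3: PC=0 idx=0 pred=T actual=T -> ctr[0]=3
Ev 4: PC=0 idx=0 pred=T actual=N -> ctr[0]=2
Ev 5: PC=0 idx=0 pred=T actual=T -> ctr[0]=3
Ev 6: PC=0 idx=0 pred=T actual=N -> ctr[0]=2
Ev 7: PC=0 idx=0 pred=T actual=N -> ctr[0]=1
Ev 8: PC=0 idx=0 pred=N actual=T -> ctr[0]=2
Ev 9: PC=0 idx=0 pred=T actual=N -> ctr[0]=1
Ev 10: PC=0 idx=0 pred=N actual=N -> ctr[0]=0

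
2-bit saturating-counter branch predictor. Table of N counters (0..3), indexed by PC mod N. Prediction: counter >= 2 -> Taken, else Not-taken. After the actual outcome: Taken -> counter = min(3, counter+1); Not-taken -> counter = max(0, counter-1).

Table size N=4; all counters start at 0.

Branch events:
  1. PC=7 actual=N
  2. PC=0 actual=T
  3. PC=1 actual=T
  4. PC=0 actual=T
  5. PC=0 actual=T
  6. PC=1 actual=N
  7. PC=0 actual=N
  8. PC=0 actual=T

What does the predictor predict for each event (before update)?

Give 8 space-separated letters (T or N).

Answer: N N N N T N T T

Derivation:
Ev 1: PC=7 idx=3 pred=N actual=N -> ctr[3]=0
Ev 2: PC=0 idx=0 pred=N actual=T -> ctr[0]=1
Ev 3: PC=1 idx=1 pred=N actual=T -> ctr[1]=1
Ev 4: PC=0 idx=0 pred=N actual=T -> ctr[0]=2
Ev 5: PC=0 idx=0 pred=T actual=T -> ctr[0]=3
Ev 6: PC=1 idx=1 pred=N actual=N -> ctr[1]=0
Ev 7: PC=0 idx=0 pred=T actual=N -> ctr[0]=2
Ev 8: PC=0 idx=0 pred=T actual=T -> ctr[0]=3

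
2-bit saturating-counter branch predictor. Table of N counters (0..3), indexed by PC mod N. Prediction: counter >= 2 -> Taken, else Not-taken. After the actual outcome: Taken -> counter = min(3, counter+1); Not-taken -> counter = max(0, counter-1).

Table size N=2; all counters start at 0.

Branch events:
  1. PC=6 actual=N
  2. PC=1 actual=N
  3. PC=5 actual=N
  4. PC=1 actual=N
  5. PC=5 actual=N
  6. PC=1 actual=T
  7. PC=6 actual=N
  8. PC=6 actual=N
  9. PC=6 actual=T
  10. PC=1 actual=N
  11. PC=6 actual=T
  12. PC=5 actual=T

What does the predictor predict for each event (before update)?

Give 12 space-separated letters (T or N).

Answer: N N N N N N N N N N N N

Derivation:
Ev 1: PC=6 idx=0 pred=N actual=N -> ctr[0]=0
Ev 2: PC=1 idx=1 pred=N actual=N -> ctr[1]=0
Ev 3: PC=5 idx=1 pred=N actual=N -> ctr[1]=0
Ev 4: PC=1 idx=1 pred=N actual=N -> ctr[1]=0
Ev 5: PC=5 idx=1 pred=N actual=N -> ctr[1]=0
Ev 6: PC=1 idx=1 pred=N actual=T -> ctr[1]=1
Ev 7: PC=6 idx=0 pred=N actual=N -> ctr[0]=0
Ev 8: PC=6 idx=0 pred=N actual=N -> ctr[0]=0
Ev 9: PC=6 idx=0 pred=N actual=T -> ctr[0]=1
Ev 10: PC=1 idx=1 pred=N actual=N -> ctr[1]=0
Ev 11: PC=6 idx=0 pred=N actual=T -> ctr[0]=2
Ev 12: PC=5 idx=1 pred=N actual=T -> ctr[1]=1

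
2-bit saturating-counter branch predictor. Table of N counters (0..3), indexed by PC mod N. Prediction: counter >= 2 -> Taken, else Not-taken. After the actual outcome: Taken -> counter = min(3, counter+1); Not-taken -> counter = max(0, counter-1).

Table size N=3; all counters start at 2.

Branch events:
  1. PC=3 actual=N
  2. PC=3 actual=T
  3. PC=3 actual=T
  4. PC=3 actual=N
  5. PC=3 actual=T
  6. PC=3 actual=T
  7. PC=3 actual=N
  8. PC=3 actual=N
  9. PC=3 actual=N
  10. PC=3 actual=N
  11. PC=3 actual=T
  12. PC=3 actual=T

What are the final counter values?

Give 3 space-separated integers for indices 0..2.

Ev 1: PC=3 idx=0 pred=T actual=N -> ctr[0]=1
Ev 2: PC=3 idx=0 pred=N actual=T -> ctr[0]=2
Ev 3: PC=3 idx=0 pred=T actual=T -> ctr[0]=3
Ev 4: PC=3 idx=0 pred=T actual=N -> ctr[0]=2
Ev 5: PC=3 idx=0 pred=T actual=T -> ctr[0]=3
Ev 6: PC=3 idx=0 pred=T actual=T -> ctr[0]=3
Ev 7: PC=3 idx=0 pred=T actual=N -> ctr[0]=2
Ev 8: PC=3 idx=0 pred=T actual=N -> ctr[0]=1
Ev 9: PC=3 idx=0 pred=N actual=N -> ctr[0]=0
Ev 10: PC=3 idx=0 pred=N actual=N -> ctr[0]=0
Ev 11: PC=3 idx=0 pred=N actual=T -> ctr[0]=1
Ev 12: PC=3 idx=0 pred=N actual=T -> ctr[0]=2

Answer: 2 2 2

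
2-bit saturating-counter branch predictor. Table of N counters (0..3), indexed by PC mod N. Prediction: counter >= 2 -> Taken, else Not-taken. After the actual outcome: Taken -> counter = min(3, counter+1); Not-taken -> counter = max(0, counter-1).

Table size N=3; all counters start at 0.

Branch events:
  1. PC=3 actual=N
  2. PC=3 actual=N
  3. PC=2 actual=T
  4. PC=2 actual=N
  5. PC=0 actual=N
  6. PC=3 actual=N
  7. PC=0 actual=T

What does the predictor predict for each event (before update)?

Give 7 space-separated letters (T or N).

Ev 1: PC=3 idx=0 pred=N actual=N -> ctr[0]=0
Ev 2: PC=3 idx=0 pred=N actual=N -> ctr[0]=0
Ev 3: PC=2 idx=2 pred=N actual=T -> ctr[2]=1
Ev 4: PC=2 idx=2 pred=N actual=N -> ctr[2]=0
Ev 5: PC=0 idx=0 pred=N actual=N -> ctr[0]=0
Ev 6: PC=3 idx=0 pred=N actual=N -> ctr[0]=0
Ev 7: PC=0 idx=0 pred=N actual=T -> ctr[0]=1

Answer: N N N N N N N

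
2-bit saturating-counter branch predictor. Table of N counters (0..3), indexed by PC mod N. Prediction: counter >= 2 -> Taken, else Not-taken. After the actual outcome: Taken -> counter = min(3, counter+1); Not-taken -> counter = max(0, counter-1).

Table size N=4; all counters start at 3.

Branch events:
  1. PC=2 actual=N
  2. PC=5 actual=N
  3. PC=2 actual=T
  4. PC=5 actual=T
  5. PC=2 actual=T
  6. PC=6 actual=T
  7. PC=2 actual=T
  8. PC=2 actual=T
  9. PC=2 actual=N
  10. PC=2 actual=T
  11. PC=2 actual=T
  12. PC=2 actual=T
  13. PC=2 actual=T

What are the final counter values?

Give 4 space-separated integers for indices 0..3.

Answer: 3 3 3 3

Derivation:
Ev 1: PC=2 idx=2 pred=T actual=N -> ctr[2]=2
Ev 2: PC=5 idx=1 pred=T actual=N -> ctr[1]=2
Ev 3: PC=2 idx=2 pred=T actual=T -> ctr[2]=3
Ev 4: PC=5 idx=1 pred=T actual=T -> ctr[1]=3
Ev 5: PC=2 idx=2 pred=T actual=T -> ctr[2]=3
Ev 6: PC=6 idx=2 pred=T actual=T -> ctr[2]=3
Ev 7: PC=2 idx=2 pred=T actual=T -> ctr[2]=3
Ev 8: PC=2 idx=2 pred=T actual=T -> ctr[2]=3
Ev 9: PC=2 idx=2 pred=T actual=N -> ctr[2]=2
Ev 10: PC=2 idx=2 pred=T actual=T -> ctr[2]=3
Ev 11: PC=2 idx=2 pred=T actual=T -> ctr[2]=3
Ev 12: PC=2 idx=2 pred=T actual=T -> ctr[2]=3
Ev 13: PC=2 idx=2 pred=T actual=T -> ctr[2]=3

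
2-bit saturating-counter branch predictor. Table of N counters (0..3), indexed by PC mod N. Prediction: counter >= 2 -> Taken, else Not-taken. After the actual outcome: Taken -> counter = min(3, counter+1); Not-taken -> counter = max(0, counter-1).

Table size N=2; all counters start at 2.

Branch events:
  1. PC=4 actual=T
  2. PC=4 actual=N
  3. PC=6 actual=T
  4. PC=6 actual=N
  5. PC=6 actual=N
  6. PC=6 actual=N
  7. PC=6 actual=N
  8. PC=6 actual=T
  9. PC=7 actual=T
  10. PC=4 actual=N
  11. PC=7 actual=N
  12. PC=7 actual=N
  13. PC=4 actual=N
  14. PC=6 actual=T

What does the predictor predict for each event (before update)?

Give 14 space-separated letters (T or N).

Answer: T T T T T N N N T N T T N N

Derivation:
Ev 1: PC=4 idx=0 pred=T actual=T -> ctr[0]=3
Ev 2: PC=4 idx=0 pred=T actual=N -> ctr[0]=2
Ev 3: PC=6 idx=0 pred=T actual=T -> ctr[0]=3
Ev 4: PC=6 idx=0 pred=T actual=N -> ctr[0]=2
Ev 5: PC=6 idx=0 pred=T actual=N -> ctr[0]=1
Ev 6: PC=6 idx=0 pred=N actual=N -> ctr[0]=0
Ev 7: PC=6 idx=0 pred=N actual=N -> ctr[0]=0
Ev 8: PC=6 idx=0 pred=N actual=T -> ctr[0]=1
Ev 9: PC=7 idx=1 pred=T actual=T -> ctr[1]=3
Ev 10: PC=4 idx=0 pred=N actual=N -> ctr[0]=0
Ev 11: PC=7 idx=1 pred=T actual=N -> ctr[1]=2
Ev 12: PC=7 idx=1 pred=T actual=N -> ctr[1]=1
Ev 13: PC=4 idx=0 pred=N actual=N -> ctr[0]=0
Ev 14: PC=6 idx=0 pred=N actual=T -> ctr[0]=1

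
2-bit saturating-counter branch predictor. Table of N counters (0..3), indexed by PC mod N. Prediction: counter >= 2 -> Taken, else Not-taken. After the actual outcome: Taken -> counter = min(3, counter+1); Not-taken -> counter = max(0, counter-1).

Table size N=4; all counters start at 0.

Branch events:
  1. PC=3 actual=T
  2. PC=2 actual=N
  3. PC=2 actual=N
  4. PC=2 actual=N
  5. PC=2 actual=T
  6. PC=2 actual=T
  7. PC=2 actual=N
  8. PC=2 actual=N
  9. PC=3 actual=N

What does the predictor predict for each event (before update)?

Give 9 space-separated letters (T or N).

Answer: N N N N N N T N N

Derivation:
Ev 1: PC=3 idx=3 pred=N actual=T -> ctr[3]=1
Ev 2: PC=2 idx=2 pred=N actual=N -> ctr[2]=0
Ev 3: PC=2 idx=2 pred=N actual=N -> ctr[2]=0
Ev 4: PC=2 idx=2 pred=N actual=N -> ctr[2]=0
Ev 5: PC=2 idx=2 pred=N actual=T -> ctr[2]=1
Ev 6: PC=2 idx=2 pred=N actual=T -> ctr[2]=2
Ev 7: PC=2 idx=2 pred=T actual=N -> ctr[2]=1
Ev 8: PC=2 idx=2 pred=N actual=N -> ctr[2]=0
Ev 9: PC=3 idx=3 pred=N actual=N -> ctr[3]=0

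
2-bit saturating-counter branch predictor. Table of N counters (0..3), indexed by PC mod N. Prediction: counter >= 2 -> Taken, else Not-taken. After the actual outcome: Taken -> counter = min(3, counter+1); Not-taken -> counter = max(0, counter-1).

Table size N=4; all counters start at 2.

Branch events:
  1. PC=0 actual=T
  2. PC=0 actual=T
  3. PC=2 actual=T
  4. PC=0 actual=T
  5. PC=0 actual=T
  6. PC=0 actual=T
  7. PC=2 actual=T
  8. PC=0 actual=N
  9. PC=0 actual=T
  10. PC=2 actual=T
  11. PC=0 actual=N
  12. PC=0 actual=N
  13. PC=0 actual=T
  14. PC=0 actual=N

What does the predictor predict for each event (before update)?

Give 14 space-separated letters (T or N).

Answer: T T T T T T T T T T T T N T

Derivation:
Ev 1: PC=0 idx=0 pred=T actual=T -> ctr[0]=3
Ev 2: PC=0 idx=0 pred=T actual=T -> ctr[0]=3
Ev 3: PC=2 idx=2 pred=T actual=T -> ctr[2]=3
Ev 4: PC=0 idx=0 pred=T actual=T -> ctr[0]=3
Ev 5: PC=0 idx=0 pred=T actual=T -> ctr[0]=3
Ev 6: PC=0 idx=0 pred=T actual=T -> ctr[0]=3
Ev 7: PC=2 idx=2 pred=T actual=T -> ctr[2]=3
Ev 8: PC=0 idx=0 pred=T actual=N -> ctr[0]=2
Ev 9: PC=0 idx=0 pred=T actual=T -> ctr[0]=3
Ev 10: PC=2 idx=2 pred=T actual=T -> ctr[2]=3
Ev 11: PC=0 idx=0 pred=T actual=N -> ctr[0]=2
Ev 12: PC=0 idx=0 pred=T actual=N -> ctr[0]=1
Ev 13: PC=0 idx=0 pred=N actual=T -> ctr[0]=2
Ev 14: PC=0 idx=0 pred=T actual=N -> ctr[0]=1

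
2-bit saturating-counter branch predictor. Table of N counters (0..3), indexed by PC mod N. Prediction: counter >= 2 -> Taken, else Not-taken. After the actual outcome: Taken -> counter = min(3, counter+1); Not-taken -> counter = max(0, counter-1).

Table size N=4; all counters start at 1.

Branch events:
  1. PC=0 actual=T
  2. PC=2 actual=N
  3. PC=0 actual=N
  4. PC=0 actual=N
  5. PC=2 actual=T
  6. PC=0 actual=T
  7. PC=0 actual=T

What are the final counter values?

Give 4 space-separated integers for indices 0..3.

Answer: 2 1 1 1

Derivation:
Ev 1: PC=0 idx=0 pred=N actual=T -> ctr[0]=2
Ev 2: PC=2 idx=2 pred=N actual=N -> ctr[2]=0
Ev 3: PC=0 idx=0 pred=T actual=N -> ctr[0]=1
Ev 4: PC=0 idx=0 pred=N actual=N -> ctr[0]=0
Ev 5: PC=2 idx=2 pred=N actual=T -> ctr[2]=1
Ev 6: PC=0 idx=0 pred=N actual=T -> ctr[0]=1
Ev 7: PC=0 idx=0 pred=N actual=T -> ctr[0]=2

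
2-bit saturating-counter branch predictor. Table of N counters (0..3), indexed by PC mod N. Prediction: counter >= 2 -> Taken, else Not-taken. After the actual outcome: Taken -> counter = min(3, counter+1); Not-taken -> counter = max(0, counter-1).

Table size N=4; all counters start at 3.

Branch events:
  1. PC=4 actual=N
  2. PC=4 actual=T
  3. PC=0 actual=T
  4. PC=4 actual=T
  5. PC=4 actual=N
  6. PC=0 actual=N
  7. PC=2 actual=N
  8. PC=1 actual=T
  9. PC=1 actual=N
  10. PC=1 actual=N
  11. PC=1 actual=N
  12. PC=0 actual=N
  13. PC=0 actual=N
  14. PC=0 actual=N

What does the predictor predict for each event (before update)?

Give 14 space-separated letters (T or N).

Answer: T T T T T T T T T T N N N N

Derivation:
Ev 1: PC=4 idx=0 pred=T actual=N -> ctr[0]=2
Ev 2: PC=4 idx=0 pred=T actual=T -> ctr[0]=3
Ev 3: PC=0 idx=0 pred=T actual=T -> ctr[0]=3
Ev 4: PC=4 idx=0 pred=T actual=T -> ctr[0]=3
Ev 5: PC=4 idx=0 pred=T actual=N -> ctr[0]=2
Ev 6: PC=0 idx=0 pred=T actual=N -> ctr[0]=1
Ev 7: PC=2 idx=2 pred=T actual=N -> ctr[2]=2
Ev 8: PC=1 idx=1 pred=T actual=T -> ctr[1]=3
Ev 9: PC=1 idx=1 pred=T actual=N -> ctr[1]=2
Ev 10: PC=1 idx=1 pred=T actual=N -> ctr[1]=1
Ev 11: PC=1 idx=1 pred=N actual=N -> ctr[1]=0
Ev 12: PC=0 idx=0 pred=N actual=N -> ctr[0]=0
Ev 13: PC=0 idx=0 pred=N actual=N -> ctr[0]=0
Ev 14: PC=0 idx=0 pred=N actual=N -> ctr[0]=0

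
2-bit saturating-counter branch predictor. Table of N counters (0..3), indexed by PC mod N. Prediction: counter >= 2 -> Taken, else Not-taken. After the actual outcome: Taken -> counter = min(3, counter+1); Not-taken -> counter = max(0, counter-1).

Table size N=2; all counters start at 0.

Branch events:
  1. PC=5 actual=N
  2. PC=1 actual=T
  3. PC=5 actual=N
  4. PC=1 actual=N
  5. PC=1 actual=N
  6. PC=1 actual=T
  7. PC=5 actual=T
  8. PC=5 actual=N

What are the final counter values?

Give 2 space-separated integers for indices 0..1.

Answer: 0 1

Derivation:
Ev 1: PC=5 idx=1 pred=N actual=N -> ctr[1]=0
Ev 2: PC=1 idx=1 pred=N actual=T -> ctr[1]=1
Ev 3: PC=5 idx=1 pred=N actual=N -> ctr[1]=0
Ev 4: PC=1 idx=1 pred=N actual=N -> ctr[1]=0
Ev 5: PC=1 idx=1 pred=N actual=N -> ctr[1]=0
Ev 6: PC=1 idx=1 pred=N actual=T -> ctr[1]=1
Ev 7: PC=5 idx=1 pred=N actual=T -> ctr[1]=2
Ev 8: PC=5 idx=1 pred=T actual=N -> ctr[1]=1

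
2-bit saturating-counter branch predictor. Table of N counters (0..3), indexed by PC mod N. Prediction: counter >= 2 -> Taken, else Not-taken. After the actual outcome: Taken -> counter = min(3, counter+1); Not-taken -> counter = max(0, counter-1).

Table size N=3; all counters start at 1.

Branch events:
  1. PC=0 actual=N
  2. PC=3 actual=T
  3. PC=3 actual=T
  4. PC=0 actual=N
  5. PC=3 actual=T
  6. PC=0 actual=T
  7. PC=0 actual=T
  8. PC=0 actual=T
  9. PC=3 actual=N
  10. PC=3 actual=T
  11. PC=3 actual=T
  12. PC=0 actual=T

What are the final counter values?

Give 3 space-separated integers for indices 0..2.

Answer: 3 1 1

Derivation:
Ev 1: PC=0 idx=0 pred=N actual=N -> ctr[0]=0
Ev 2: PC=3 idx=0 pred=N actual=T -> ctr[0]=1
Ev 3: PC=3 idx=0 pred=N actual=T -> ctr[0]=2
Ev 4: PC=0 idx=0 pred=T actual=N -> ctr[0]=1
Ev 5: PC=3 idx=0 pred=N actual=T -> ctr[0]=2
Ev 6: PC=0 idx=0 pred=T actual=T -> ctr[0]=3
Ev 7: PC=0 idx=0 pred=T actual=T -> ctr[0]=3
Ev 8: PC=0 idx=0 pred=T actual=T -> ctr[0]=3
Ev 9: PC=3 idx=0 pred=T actual=N -> ctr[0]=2
Ev 10: PC=3 idx=0 pred=T actual=T -> ctr[0]=3
Ev 11: PC=3 idx=0 pred=T actual=T -> ctr[0]=3
Ev 12: PC=0 idx=0 pred=T actual=T -> ctr[0]=3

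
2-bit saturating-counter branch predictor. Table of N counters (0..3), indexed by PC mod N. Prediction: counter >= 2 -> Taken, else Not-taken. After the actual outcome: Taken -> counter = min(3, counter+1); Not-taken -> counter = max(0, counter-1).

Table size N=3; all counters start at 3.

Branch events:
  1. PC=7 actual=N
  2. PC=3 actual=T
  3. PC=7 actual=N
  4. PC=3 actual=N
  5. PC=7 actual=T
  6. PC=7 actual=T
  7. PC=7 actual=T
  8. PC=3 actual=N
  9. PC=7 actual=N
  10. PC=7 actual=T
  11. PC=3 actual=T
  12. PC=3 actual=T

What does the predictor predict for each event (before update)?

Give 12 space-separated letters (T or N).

Ev 1: PC=7 idx=1 pred=T actual=N -> ctr[1]=2
Ev 2: PC=3 idx=0 pred=T actual=T -> ctr[0]=3
Ev 3: PC=7 idx=1 pred=T actual=N -> ctr[1]=1
Ev 4: PC=3 idx=0 pred=T actual=N -> ctr[0]=2
Ev 5: PC=7 idx=1 pred=N actual=T -> ctr[1]=2
Ev 6: PC=7 idx=1 pred=T actual=T -> ctr[1]=3
Ev 7: PC=7 idx=1 pred=T actual=T -> ctr[1]=3
Ev 8: PC=3 idx=0 pred=T actual=N -> ctr[0]=1
Ev 9: PC=7 idx=1 pred=T actual=N -> ctr[1]=2
Ev 10: PC=7 idx=1 pred=T actual=T -> ctr[1]=3
Ev 11: PC=3 idx=0 pred=N actual=T -> ctr[0]=2
Ev 12: PC=3 idx=0 pred=T actual=T -> ctr[0]=3

Answer: T T T T N T T T T T N T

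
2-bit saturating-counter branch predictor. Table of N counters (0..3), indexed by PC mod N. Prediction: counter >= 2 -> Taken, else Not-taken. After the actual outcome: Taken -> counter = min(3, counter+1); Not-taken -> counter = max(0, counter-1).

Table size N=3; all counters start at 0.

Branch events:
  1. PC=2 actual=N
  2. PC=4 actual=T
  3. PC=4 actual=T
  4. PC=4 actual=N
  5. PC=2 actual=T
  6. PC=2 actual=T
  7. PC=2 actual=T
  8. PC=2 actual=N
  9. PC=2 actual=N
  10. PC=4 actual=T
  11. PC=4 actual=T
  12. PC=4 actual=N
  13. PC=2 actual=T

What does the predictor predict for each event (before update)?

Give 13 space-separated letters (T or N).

Ev 1: PC=2 idx=2 pred=N actual=N -> ctr[2]=0
Ev 2: PC=4 idx=1 pred=N actual=T -> ctr[1]=1
Ev 3: PC=4 idx=1 pred=N actual=T -> ctr[1]=2
Ev 4: PC=4 idx=1 pred=T actual=N -> ctr[1]=1
Ev 5: PC=2 idx=2 pred=N actual=T -> ctr[2]=1
Ev 6: PC=2 idx=2 pred=N actual=T -> ctr[2]=2
Ev 7: PC=2 idx=2 pred=T actual=T -> ctr[2]=3
Ev 8: PC=2 idx=2 pred=T actual=N -> ctr[2]=2
Ev 9: PC=2 idx=2 pred=T actual=N -> ctr[2]=1
Ev 10: PC=4 idx=1 pred=N actual=T -> ctr[1]=2
Ev 11: PC=4 idx=1 pred=T actual=T -> ctr[1]=3
Ev 12: PC=4 idx=1 pred=T actual=N -> ctr[1]=2
Ev 13: PC=2 idx=2 pred=N actual=T -> ctr[2]=2

Answer: N N N T N N T T T N T T N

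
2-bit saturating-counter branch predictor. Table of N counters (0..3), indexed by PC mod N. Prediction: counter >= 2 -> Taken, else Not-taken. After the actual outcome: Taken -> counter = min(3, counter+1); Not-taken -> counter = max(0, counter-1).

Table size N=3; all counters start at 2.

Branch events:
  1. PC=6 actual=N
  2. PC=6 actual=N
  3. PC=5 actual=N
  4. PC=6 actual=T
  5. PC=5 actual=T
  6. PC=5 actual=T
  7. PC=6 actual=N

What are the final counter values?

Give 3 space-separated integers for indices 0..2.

Ev 1: PC=6 idx=0 pred=T actual=N -> ctr[0]=1
Ev 2: PC=6 idx=0 pred=N actual=N -> ctr[0]=0
Ev 3: PC=5 idx=2 pred=T actual=N -> ctr[2]=1
Ev 4: PC=6 idx=0 pred=N actual=T -> ctr[0]=1
Ev 5: PC=5 idx=2 pred=N actual=T -> ctr[2]=2
Ev 6: PC=5 idx=2 pred=T actual=T -> ctr[2]=3
Ev 7: PC=6 idx=0 pred=N actual=N -> ctr[0]=0

Answer: 0 2 3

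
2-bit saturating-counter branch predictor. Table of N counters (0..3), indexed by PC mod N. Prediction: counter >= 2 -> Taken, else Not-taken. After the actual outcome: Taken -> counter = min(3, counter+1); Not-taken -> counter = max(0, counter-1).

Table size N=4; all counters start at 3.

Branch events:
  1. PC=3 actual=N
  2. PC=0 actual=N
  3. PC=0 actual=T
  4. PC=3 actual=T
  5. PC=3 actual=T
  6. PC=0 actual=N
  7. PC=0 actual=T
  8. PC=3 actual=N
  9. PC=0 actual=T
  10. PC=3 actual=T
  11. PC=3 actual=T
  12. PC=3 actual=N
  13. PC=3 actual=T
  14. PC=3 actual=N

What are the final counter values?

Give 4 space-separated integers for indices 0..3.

Answer: 3 3 3 2

Derivation:
Ev 1: PC=3 idx=3 pred=T actual=N -> ctr[3]=2
Ev 2: PC=0 idx=0 pred=T actual=N -> ctr[0]=2
Ev 3: PC=0 idx=0 pred=T actual=T -> ctr[0]=3
Ev 4: PC=3 idx=3 pred=T actual=T -> ctr[3]=3
Ev 5: PC=3 idx=3 pred=T actual=T -> ctr[3]=3
Ev 6: PC=0 idx=0 pred=T actual=N -> ctr[0]=2
Ev 7: PC=0 idx=0 pred=T actual=T -> ctr[0]=3
Ev 8: PC=3 idx=3 pred=T actual=N -> ctr[3]=2
Ev 9: PC=0 idx=0 pred=T actual=T -> ctr[0]=3
Ev 10: PC=3 idx=3 pred=T actual=T -> ctr[3]=3
Ev 11: PC=3 idx=3 pred=T actual=T -> ctr[3]=3
Ev 12: PC=3 idx=3 pred=T actual=N -> ctr[3]=2
Ev 13: PC=3 idx=3 pred=T actual=T -> ctr[3]=3
Ev 14: PC=3 idx=3 pred=T actual=N -> ctr[3]=2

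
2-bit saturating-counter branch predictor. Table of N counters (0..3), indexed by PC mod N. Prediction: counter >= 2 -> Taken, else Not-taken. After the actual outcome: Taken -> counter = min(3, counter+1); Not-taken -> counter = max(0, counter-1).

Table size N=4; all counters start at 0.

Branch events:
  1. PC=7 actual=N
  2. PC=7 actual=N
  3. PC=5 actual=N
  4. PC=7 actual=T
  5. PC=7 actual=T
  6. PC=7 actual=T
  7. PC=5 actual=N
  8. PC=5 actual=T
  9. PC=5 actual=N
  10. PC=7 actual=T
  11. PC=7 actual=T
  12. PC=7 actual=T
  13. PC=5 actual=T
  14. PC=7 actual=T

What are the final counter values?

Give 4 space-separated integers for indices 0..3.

Ev 1: PC=7 idx=3 pred=N actual=N -> ctr[3]=0
Ev 2: PC=7 idx=3 pred=N actual=N -> ctr[3]=0
Ev 3: PC=5 idx=1 pred=N actual=N -> ctr[1]=0
Ev 4: PC=7 idx=3 pred=N actual=T -> ctr[3]=1
Ev 5: PC=7 idx=3 pred=N actual=T -> ctr[3]=2
Ev 6: PC=7 idx=3 pred=T actual=T -> ctr[3]=3
Ev 7: PC=5 idx=1 pred=N actual=N -> ctr[1]=0
Ev 8: PC=5 idx=1 pred=N actual=T -> ctr[1]=1
Ev 9: PC=5 idx=1 pred=N actual=N -> ctr[1]=0
Ev 10: PC=7 idx=3 pred=T actual=T -> ctr[3]=3
Ev 11: PC=7 idx=3 pred=T actual=T -> ctr[3]=3
Ev 12: PC=7 idx=3 pred=T actual=T -> ctr[3]=3
Ev 13: PC=5 idx=1 pred=N actual=T -> ctr[1]=1
Ev 14: PC=7 idx=3 pred=T actual=T -> ctr[3]=3

Answer: 0 1 0 3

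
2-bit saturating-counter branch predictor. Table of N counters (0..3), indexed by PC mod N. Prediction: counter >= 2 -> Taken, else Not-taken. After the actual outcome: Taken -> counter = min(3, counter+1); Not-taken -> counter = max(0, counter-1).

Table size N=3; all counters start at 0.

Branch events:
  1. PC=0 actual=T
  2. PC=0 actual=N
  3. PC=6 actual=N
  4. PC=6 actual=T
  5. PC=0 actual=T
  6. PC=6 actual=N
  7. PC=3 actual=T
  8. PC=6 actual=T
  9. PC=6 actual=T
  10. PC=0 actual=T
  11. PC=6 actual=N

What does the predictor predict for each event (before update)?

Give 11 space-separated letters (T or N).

Answer: N N N N N T N T T T T

Derivation:
Ev 1: PC=0 idx=0 pred=N actual=T -> ctr[0]=1
Ev 2: PC=0 idx=0 pred=N actual=N -> ctr[0]=0
Ev 3: PC=6 idx=0 pred=N actual=N -> ctr[0]=0
Ev 4: PC=6 idx=0 pred=N actual=T -> ctr[0]=1
Ev 5: PC=0 idx=0 pred=N actual=T -> ctr[0]=2
Ev 6: PC=6 idx=0 pred=T actual=N -> ctr[0]=1
Ev 7: PC=3 idx=0 pred=N actual=T -> ctr[0]=2
Ev 8: PC=6 idx=0 pred=T actual=T -> ctr[0]=3
Ev 9: PC=6 idx=0 pred=T actual=T -> ctr[0]=3
Ev 10: PC=0 idx=0 pred=T actual=T -> ctr[0]=3
Ev 11: PC=6 idx=0 pred=T actual=N -> ctr[0]=2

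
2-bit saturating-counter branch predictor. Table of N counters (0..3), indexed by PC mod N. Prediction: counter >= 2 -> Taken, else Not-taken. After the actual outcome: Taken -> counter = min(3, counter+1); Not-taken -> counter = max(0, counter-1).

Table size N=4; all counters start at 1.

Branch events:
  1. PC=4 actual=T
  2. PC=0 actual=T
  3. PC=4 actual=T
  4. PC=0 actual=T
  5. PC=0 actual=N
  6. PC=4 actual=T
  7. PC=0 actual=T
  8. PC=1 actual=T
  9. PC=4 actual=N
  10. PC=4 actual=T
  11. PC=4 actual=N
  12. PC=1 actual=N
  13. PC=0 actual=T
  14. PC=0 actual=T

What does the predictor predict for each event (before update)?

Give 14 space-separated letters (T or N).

Answer: N T T T T T T N T T T T T T

Derivation:
Ev 1: PC=4 idx=0 pred=N actual=T -> ctr[0]=2
Ev 2: PC=0 idx=0 pred=T actual=T -> ctr[0]=3
Ev 3: PC=4 idx=0 pred=T actual=T -> ctr[0]=3
Ev 4: PC=0 idx=0 pred=T actual=T -> ctr[0]=3
Ev 5: PC=0 idx=0 pred=T actual=N -> ctr[0]=2
Ev 6: PC=4 idx=0 pred=T actual=T -> ctr[0]=3
Ev 7: PC=0 idx=0 pred=T actual=T -> ctr[0]=3
Ev 8: PC=1 idx=1 pred=N actual=T -> ctr[1]=2
Ev 9: PC=4 idx=0 pred=T actual=N -> ctr[0]=2
Ev 10: PC=4 idx=0 pred=T actual=T -> ctr[0]=3
Ev 11: PC=4 idx=0 pred=T actual=N -> ctr[0]=2
Ev 12: PC=1 idx=1 pred=T actual=N -> ctr[1]=1
Ev 13: PC=0 idx=0 pred=T actual=T -> ctr[0]=3
Ev 14: PC=0 idx=0 pred=T actual=T -> ctr[0]=3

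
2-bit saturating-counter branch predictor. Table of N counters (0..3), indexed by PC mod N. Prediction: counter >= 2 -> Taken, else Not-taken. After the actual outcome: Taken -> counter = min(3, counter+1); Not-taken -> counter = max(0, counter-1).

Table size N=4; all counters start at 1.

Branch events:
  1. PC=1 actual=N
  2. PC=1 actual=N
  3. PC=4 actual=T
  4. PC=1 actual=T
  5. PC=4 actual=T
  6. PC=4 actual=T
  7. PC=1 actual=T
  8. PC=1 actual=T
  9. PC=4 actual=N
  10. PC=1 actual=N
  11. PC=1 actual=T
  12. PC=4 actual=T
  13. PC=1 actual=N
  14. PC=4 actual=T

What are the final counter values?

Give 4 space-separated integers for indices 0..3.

Answer: 3 2 1 1

Derivation:
Ev 1: PC=1 idx=1 pred=N actual=N -> ctr[1]=0
Ev 2: PC=1 idx=1 pred=N actual=N -> ctr[1]=0
Ev 3: PC=4 idx=0 pred=N actual=T -> ctr[0]=2
Ev 4: PC=1 idx=1 pred=N actual=T -> ctr[1]=1
Ev 5: PC=4 idx=0 pred=T actual=T -> ctr[0]=3
Ev 6: PC=4 idx=0 pred=T actual=T -> ctr[0]=3
Ev 7: PC=1 idx=1 pred=N actual=T -> ctr[1]=2
Ev 8: PC=1 idx=1 pred=T actual=T -> ctr[1]=3
Ev 9: PC=4 idx=0 pred=T actual=N -> ctr[0]=2
Ev 10: PC=1 idx=1 pred=T actual=N -> ctr[1]=2
Ev 11: PC=1 idx=1 pred=T actual=T -> ctr[1]=3
Ev 12: PC=4 idx=0 pred=T actual=T -> ctr[0]=3
Ev 13: PC=1 idx=1 pred=T actual=N -> ctr[1]=2
Ev 14: PC=4 idx=0 pred=T actual=T -> ctr[0]=3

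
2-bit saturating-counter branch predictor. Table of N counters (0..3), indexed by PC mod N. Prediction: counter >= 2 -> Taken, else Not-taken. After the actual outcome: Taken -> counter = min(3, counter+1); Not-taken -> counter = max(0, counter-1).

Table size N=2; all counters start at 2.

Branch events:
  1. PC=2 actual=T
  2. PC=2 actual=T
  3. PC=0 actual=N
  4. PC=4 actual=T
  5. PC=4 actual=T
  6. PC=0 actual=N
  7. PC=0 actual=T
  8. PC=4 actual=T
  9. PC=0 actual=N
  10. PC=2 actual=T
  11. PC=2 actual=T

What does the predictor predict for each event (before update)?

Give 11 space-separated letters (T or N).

Answer: T T T T T T T T T T T

Derivation:
Ev 1: PC=2 idx=0 pred=T actual=T -> ctr[0]=3
Ev 2: PC=2 idx=0 pred=T actual=T -> ctr[0]=3
Ev 3: PC=0 idx=0 pred=T actual=N -> ctr[0]=2
Ev 4: PC=4 idx=0 pred=T actual=T -> ctr[0]=3
Ev 5: PC=4 idx=0 pred=T actual=T -> ctr[0]=3
Ev 6: PC=0 idx=0 pred=T actual=N -> ctr[0]=2
Ev 7: PC=0 idx=0 pred=T actual=T -> ctr[0]=3
Ev 8: PC=4 idx=0 pred=T actual=T -> ctr[0]=3
Ev 9: PC=0 idx=0 pred=T actual=N -> ctr[0]=2
Ev 10: PC=2 idx=0 pred=T actual=T -> ctr[0]=3
Ev 11: PC=2 idx=0 pred=T actual=T -> ctr[0]=3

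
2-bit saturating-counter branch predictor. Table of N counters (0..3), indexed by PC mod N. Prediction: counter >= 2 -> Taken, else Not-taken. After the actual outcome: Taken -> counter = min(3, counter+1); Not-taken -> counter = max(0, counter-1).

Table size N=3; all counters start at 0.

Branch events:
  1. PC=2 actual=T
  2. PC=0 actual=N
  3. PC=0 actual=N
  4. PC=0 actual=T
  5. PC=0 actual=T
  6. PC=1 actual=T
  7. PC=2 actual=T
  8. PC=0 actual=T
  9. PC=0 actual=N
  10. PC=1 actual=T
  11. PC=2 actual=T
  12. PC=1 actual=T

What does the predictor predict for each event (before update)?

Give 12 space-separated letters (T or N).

Answer: N N N N N N N T T N T T

Derivation:
Ev 1: PC=2 idx=2 pred=N actual=T -> ctr[2]=1
Ev 2: PC=0 idx=0 pred=N actual=N -> ctr[0]=0
Ev 3: PC=0 idx=0 pred=N actual=N -> ctr[0]=0
Ev 4: PC=0 idx=0 pred=N actual=T -> ctr[0]=1
Ev 5: PC=0 idx=0 pred=N actual=T -> ctr[0]=2
Ev 6: PC=1 idx=1 pred=N actual=T -> ctr[1]=1
Ev 7: PC=2 idx=2 pred=N actual=T -> ctr[2]=2
Ev 8: PC=0 idx=0 pred=T actual=T -> ctr[0]=3
Ev 9: PC=0 idx=0 pred=T actual=N -> ctr[0]=2
Ev 10: PC=1 idx=1 pred=N actual=T -> ctr[1]=2
Ev 11: PC=2 idx=2 pred=T actual=T -> ctr[2]=3
Ev 12: PC=1 idx=1 pred=T actual=T -> ctr[1]=3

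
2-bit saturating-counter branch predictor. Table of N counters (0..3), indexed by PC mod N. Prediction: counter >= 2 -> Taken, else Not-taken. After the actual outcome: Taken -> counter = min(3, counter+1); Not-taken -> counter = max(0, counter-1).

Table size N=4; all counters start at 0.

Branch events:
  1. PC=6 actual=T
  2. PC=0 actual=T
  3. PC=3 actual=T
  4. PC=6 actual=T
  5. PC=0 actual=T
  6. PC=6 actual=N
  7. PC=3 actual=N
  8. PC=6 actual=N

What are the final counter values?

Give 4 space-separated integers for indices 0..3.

Ev 1: PC=6 idx=2 pred=N actual=T -> ctr[2]=1
Ev 2: PC=0 idx=0 pred=N actual=T -> ctr[0]=1
Ev 3: PC=3 idx=3 pred=N actual=T -> ctr[3]=1
Ev 4: PC=6 idx=2 pred=N actual=T -> ctr[2]=2
Ev 5: PC=0 idx=0 pred=N actual=T -> ctr[0]=2
Ev 6: PC=6 idx=2 pred=T actual=N -> ctr[2]=1
Ev 7: PC=3 idx=3 pred=N actual=N -> ctr[3]=0
Ev 8: PC=6 idx=2 pred=N actual=N -> ctr[2]=0

Answer: 2 0 0 0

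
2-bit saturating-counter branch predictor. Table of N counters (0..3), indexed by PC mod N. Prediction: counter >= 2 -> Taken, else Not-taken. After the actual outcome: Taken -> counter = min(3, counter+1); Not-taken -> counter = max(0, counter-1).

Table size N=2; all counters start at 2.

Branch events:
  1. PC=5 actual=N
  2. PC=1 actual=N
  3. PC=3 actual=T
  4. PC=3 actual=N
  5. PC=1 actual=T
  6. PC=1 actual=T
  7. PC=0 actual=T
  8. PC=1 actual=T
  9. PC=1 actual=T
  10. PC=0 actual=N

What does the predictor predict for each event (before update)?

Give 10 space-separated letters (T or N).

Answer: T N N N N N T T T T

Derivation:
Ev 1: PC=5 idx=1 pred=T actual=N -> ctr[1]=1
Ev 2: PC=1 idx=1 pred=N actual=N -> ctr[1]=0
Ev 3: PC=3 idx=1 pred=N actual=T -> ctr[1]=1
Ev 4: PC=3 idx=1 pred=N actual=N -> ctr[1]=0
Ev 5: PC=1 idx=1 pred=N actual=T -> ctr[1]=1
Ev 6: PC=1 idx=1 pred=N actual=T -> ctr[1]=2
Ev 7: PC=0 idx=0 pred=T actual=T -> ctr[0]=3
Ev 8: PC=1 idx=1 pred=T actual=T -> ctr[1]=3
Ev 9: PC=1 idx=1 pred=T actual=T -> ctr[1]=3
Ev 10: PC=0 idx=0 pred=T actual=N -> ctr[0]=2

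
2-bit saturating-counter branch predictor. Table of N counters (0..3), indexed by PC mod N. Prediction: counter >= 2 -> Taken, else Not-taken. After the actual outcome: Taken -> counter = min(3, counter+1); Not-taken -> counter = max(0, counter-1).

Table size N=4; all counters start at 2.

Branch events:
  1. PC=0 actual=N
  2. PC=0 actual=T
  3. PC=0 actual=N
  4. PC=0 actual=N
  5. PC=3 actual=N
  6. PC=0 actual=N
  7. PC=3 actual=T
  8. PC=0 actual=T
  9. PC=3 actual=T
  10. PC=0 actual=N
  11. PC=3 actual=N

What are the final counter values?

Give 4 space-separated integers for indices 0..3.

Answer: 0 2 2 2

Derivation:
Ev 1: PC=0 idx=0 pred=T actual=N -> ctr[0]=1
Ev 2: PC=0 idx=0 pred=N actual=T -> ctr[0]=2
Ev 3: PC=0 idx=0 pred=T actual=N -> ctr[0]=1
Ev 4: PC=0 idx=0 pred=N actual=N -> ctr[0]=0
Ev 5: PC=3 idx=3 pred=T actual=N -> ctr[3]=1
Ev 6: PC=0 idx=0 pred=N actual=N -> ctr[0]=0
Ev 7: PC=3 idx=3 pred=N actual=T -> ctr[3]=2
Ev 8: PC=0 idx=0 pred=N actual=T -> ctr[0]=1
Ev 9: PC=3 idx=3 pred=T actual=T -> ctr[3]=3
Ev 10: PC=0 idx=0 pred=N actual=N -> ctr[0]=0
Ev 11: PC=3 idx=3 pred=T actual=N -> ctr[3]=2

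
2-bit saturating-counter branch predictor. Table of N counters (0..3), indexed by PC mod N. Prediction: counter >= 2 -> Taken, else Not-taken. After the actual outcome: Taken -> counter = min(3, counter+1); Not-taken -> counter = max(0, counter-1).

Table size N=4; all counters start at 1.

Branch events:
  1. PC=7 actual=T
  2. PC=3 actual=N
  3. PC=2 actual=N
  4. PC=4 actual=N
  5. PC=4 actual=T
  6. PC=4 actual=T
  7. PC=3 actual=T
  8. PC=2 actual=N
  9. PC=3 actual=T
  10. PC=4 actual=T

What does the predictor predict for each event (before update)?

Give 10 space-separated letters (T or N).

Answer: N T N N N N N N T T

Derivation:
Ev 1: PC=7 idx=3 pred=N actual=T -> ctr[3]=2
Ev 2: PC=3 idx=3 pred=T actual=N -> ctr[3]=1
Ev 3: PC=2 idx=2 pred=N actual=N -> ctr[2]=0
Ev 4: PC=4 idx=0 pred=N actual=N -> ctr[0]=0
Ev 5: PC=4 idx=0 pred=N actual=T -> ctr[0]=1
Ev 6: PC=4 idx=0 pred=N actual=T -> ctr[0]=2
Ev 7: PC=3 idx=3 pred=N actual=T -> ctr[3]=2
Ev 8: PC=2 idx=2 pred=N actual=N -> ctr[2]=0
Ev 9: PC=3 idx=3 pred=T actual=T -> ctr[3]=3
Ev 10: PC=4 idx=0 pred=T actual=T -> ctr[0]=3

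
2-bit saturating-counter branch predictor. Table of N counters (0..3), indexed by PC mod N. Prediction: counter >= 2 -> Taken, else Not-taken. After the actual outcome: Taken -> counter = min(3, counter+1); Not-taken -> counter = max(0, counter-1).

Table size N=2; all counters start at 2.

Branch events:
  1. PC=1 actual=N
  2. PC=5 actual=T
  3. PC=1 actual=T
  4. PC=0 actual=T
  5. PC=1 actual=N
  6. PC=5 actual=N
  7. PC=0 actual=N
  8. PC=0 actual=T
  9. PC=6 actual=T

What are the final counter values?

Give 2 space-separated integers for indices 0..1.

Ev 1: PC=1 idx=1 pred=T actual=N -> ctr[1]=1
Ev 2: PC=5 idx=1 pred=N actual=T -> ctr[1]=2
Ev 3: PC=1 idx=1 pred=T actual=T -> ctr[1]=3
Ev 4: PC=0 idx=0 pred=T actual=T -> ctr[0]=3
Ev 5: PC=1 idx=1 pred=T actual=N -> ctr[1]=2
Ev 6: PC=5 idx=1 pred=T actual=N -> ctr[1]=1
Ev 7: PC=0 idx=0 pred=T actual=N -> ctr[0]=2
Ev 8: PC=0 idx=0 pred=T actual=T -> ctr[0]=3
Ev 9: PC=6 idx=0 pred=T actual=T -> ctr[0]=3

Answer: 3 1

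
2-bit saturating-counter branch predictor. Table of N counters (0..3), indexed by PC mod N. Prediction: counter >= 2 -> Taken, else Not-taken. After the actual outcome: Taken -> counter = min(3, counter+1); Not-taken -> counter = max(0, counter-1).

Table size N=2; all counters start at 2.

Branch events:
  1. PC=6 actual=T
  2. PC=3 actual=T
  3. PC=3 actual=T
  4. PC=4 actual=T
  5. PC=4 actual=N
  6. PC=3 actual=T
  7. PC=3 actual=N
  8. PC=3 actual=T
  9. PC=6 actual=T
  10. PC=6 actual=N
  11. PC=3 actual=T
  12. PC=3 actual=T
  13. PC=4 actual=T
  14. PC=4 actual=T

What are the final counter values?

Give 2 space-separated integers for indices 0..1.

Ev 1: PC=6 idx=0 pred=T actual=T -> ctr[0]=3
Ev 2: PC=3 idx=1 pred=T actual=T -> ctr[1]=3
Ev 3: PC=3 idx=1 pred=T actual=T -> ctr[1]=3
Ev 4: PC=4 idx=0 pred=T actual=T -> ctr[0]=3
Ev 5: PC=4 idx=0 pred=T actual=N -> ctr[0]=2
Ev 6: PC=3 idx=1 pred=T actual=T -> ctr[1]=3
Ev 7: PC=3 idx=1 pred=T actual=N -> ctr[1]=2
Ev 8: PC=3 idx=1 pred=T actual=T -> ctr[1]=3
Ev 9: PC=6 idx=0 pred=T actual=T -> ctr[0]=3
Ev 10: PC=6 idx=0 pred=T actual=N -> ctr[0]=2
Ev 11: PC=3 idx=1 pred=T actual=T -> ctr[1]=3
Ev 12: PC=3 idx=1 pred=T actual=T -> ctr[1]=3
Ev 13: PC=4 idx=0 pred=T actual=T -> ctr[0]=3
Ev 14: PC=4 idx=0 pred=T actual=T -> ctr[0]=3

Answer: 3 3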